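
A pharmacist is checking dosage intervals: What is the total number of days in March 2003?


Month: March
Year: 2003
March is a 31-day month
Total: 31 days

31


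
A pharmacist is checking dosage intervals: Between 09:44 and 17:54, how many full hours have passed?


Start: 09:44
End: 17:54
Hour difference: 17 - 9 = 8 hours
Minute difference: 54 - 44 = 10 minutes
Total minutes: 490
Complete hours: 490 / 60 = 8 (remainder 10)

8


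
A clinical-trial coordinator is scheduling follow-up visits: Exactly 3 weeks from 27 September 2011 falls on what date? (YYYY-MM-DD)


Start: 2011-09-27
Weeks to add: 3
Convert to days: 3 x 7 = 21 days
Add 21 days to 2011-09-27
Result: 2011-10-18

2011-10-18


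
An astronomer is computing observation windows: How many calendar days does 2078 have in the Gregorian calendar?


Year: 2078
Check leap year rules:
Divisible by 4? No
2078 is not a leap year
Days: 365

365


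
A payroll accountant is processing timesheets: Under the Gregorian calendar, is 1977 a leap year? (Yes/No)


Year: 1977
Divisible by 4? 1977 / 4 = 494.25 -> No
Not divisible by 4, so NOT a leap year

No


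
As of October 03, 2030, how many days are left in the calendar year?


Start: October 03, 2030
End: December 31, 2030
Days left in October: 28
November: 30
December: 31
Sum of remaining months: 61
Total: 28 + 61 = 89

89


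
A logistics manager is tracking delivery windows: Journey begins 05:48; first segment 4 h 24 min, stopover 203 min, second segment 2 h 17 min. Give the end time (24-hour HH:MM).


Depart: 05:48
Leg 1: +264 min -> 10:12
Layover: +203 min -> 13:35
Leg 2: +137 min -> 15:52
Total travel: 604 minutes = 10h 4m
Arrival: 15:52

15:52


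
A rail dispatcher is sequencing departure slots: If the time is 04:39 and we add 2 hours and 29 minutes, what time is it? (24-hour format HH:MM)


Start time: 04:39
Adding: 2 hours 29 minutes
Minutes: 39 + 29 = 68
Minute overflow: 68 >= 60, so carry 1 hour, minutes = 8
Hours: 4 + 2 + 1 = 7
Result: 07:08

07:08


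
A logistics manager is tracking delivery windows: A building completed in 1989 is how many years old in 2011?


Birth year: 1989
Current year: 2011
Age = current year - birth year
Age = 2011 - 1989 = 22

22


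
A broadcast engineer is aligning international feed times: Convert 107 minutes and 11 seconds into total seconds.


Minutes: 107
Seconds: 11
Convert minutes to seconds: 107 x 60 = 6420
Add remaining seconds: 6420 + 11 = 6431

6431


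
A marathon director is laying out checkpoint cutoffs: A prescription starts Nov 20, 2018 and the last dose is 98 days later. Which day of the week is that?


Start: 2018-11-20 (Tuesday)
Step 1 - find target date: add 98 days
  2018-11-20 + 98 days = 2019-02-26
Step 2 - day of week:
  98 mod 7 = 0
  Tuesday + 0 days -> Tuesday
Result: Tuesday (2019-02-26)

Tuesday


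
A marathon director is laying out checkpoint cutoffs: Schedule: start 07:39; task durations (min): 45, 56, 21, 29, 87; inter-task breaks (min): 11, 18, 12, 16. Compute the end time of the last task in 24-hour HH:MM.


Start: 07:39 = 459 min from midnight
  after task 1 (45 min): 08:24
  after break (11 min): 08:35
  after task 2 (56 min): 09:31
  after break (18 min): 09:49
  after task 3 (21 min): 10:10
  after break (12 min): 10:22
  after task 4 (29 min): 10:51
  after break (16 min): 11:07
  after task 5 (87 min): 12:34
Total elapsed: 295 minutes
End time: 12:34

12:34


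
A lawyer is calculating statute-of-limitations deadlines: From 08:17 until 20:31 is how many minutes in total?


Start time: 08:17 = 497 minutes from midnight
End time: 20:31 = 1231 minutes from midnight
Difference: 1231 - 497 = 734 minutes
That is 12 hours and 14 minutes

734


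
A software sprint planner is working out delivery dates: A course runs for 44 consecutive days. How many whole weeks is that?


Total days: 44
Days per week: 7
Division: 44 / 7 = 6 remainder 2
Complete weeks: 6
Remaining days: 2

6


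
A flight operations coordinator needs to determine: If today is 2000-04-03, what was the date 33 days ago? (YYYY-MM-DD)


Start: 2000-04-03
Subtracting 33 days
Days already passed in April: 3
After going back through April: 30 more days to subtract
March 2000 has 31 days, need 30
Result: 2000-03-01

2000-03-01


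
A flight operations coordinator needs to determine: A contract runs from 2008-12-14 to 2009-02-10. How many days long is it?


Start date: 2008-12-14
End date: 2009-02-10
Dec 2008: +18 days
Jan 2009: +31 days
Feb 2009: +9 days
Total: 58 days

58


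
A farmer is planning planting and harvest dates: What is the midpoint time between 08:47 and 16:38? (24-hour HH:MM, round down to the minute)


Start time: 08:47 = 527 minutes from midnight
End time: 16:38 = 998 minutes from midnight
Sum: 527 + 998 = 1525
Midpoint: 1525 / 2 = 762 minutes
Convert: 762 / 60 = 12 hours, 42 minutes
Result: 12:42

12:42


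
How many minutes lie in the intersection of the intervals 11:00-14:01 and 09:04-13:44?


Interval A: [660, 841] minutes from midnight
Interval B: [544, 824] minutes from midnight
Overlap start = max(660, 544) = 660
Overlap end = min(841, 824) = 824
Overlap = 824 - 660 = 164 minutes

164


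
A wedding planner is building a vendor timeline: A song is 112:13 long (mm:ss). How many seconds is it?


Minutes: 112
Extra seconds: 13
Seconds per minute: 60
Minutes to seconds: 112 x 60 = 6720
Total: 6720 + 13 = 6733

6733


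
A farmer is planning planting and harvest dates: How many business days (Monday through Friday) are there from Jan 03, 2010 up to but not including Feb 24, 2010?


Start: 2010-01-03 (Sunday)
End (exclusive): 2010-02-24 (Wednesday)
Total calendar days: 52
Full weeks: 52 // 7 = 7 -> 35 weekdays
Remaining 3 days starting on Sunday:
  Sun(-), Mon(w), Tue(w) -> 2 weekdays
Total business days: 35 + 2 = 37

37


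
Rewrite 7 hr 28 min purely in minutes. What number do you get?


Hours: 7
Extra minutes: 28
Minutes per hour: 60
Hours to minutes: 7 x 60 = 420
Total: 420 + 28 = 448

448


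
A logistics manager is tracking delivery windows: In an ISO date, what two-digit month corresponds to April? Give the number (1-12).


Calendar month order:
3. March
4. April <--
5. May
April is month number 4

4


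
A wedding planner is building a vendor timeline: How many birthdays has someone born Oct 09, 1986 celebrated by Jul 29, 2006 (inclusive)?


Birth: 1986-10-09
Reference: 2006-07-29
Year difference: 2006 - 1986 = 20
Has birthday (10-09) occurred by 07-29? No
Birthday not yet reached this year -> subtract 1
Age in full years: 19

19


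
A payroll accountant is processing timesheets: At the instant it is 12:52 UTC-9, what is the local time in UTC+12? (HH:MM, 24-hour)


Local time: 12:52 at UTC-9 (offset -9h)
Target zone: UTC+12 (offset 12h)
Difference: 12 - (-9) = 21 hours
Calculation: 12 + (21) = 33
Wraparound: (33) mod 24 = 9
Result: 09:52

09:52


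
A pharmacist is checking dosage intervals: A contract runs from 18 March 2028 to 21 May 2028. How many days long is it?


Start date: 2028-03-18
End date: 2028-05-21
Mar 2028: +14 days
Apr 2028: +30 days
May 2028: +20 days
Total: 64 days

64


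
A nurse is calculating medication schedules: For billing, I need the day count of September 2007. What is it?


Month: September
Year: 2007
September is a 30-day month
Total: 30 days

30


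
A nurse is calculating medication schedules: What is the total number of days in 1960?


Year: 1960
Check leap year rules:
Divisible by 4? Yes
Divisible by 100? No
1960 is a leap year
Days: 366

366


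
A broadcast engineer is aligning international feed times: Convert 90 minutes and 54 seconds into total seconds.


Minutes: 90
Seconds: 54
Convert minutes to seconds: 90 x 60 = 5400
Add remaining seconds: 5400 + 54 = 5454

5454


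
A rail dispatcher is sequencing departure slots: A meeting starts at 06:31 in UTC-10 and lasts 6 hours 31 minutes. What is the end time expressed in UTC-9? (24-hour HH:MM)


Start: 06:31 in UTC-10
Step 1 - add duration:
  minutes: 31 + 31 = 62 (carry 1h)
  hours: 6 + 6 + 1 = 13
  end in UTC-10: 13:02
Step 2 - convert UTC-10 -> UTC-9:
  offset difference: -9 - (-10) = 1 hours
  13 + (1) = 14 -> mod 24 = 14
Result: 14:02 in UTC-9

14:02


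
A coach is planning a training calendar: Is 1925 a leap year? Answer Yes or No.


Year: 1925
Divisible by 4? 1925 / 4 = 481.25 -> No
Not divisible by 4, so NOT a leap year

No


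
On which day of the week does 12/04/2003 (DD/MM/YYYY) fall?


Date: 2003-04-12
January 1, 2003 is a Wednesday
Day of year: 102
Offset from Jan 1: 101 days
101 mod 7 = 3
Result: Saturday

Saturday


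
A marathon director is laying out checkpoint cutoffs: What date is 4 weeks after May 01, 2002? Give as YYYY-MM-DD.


Start: 2002-05-01
Weeks to add: 4
Convert to days: 4 x 7 = 28 days
Add 28 days to 2002-05-01
Result: 2002-05-29

2002-05-29


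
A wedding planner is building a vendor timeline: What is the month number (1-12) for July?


Calendar month order:
6. June
7. July <--
8. August
July is month number 7

7


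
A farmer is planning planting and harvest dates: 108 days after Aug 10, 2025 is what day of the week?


Start: 2025-08-10 (Sunday)
Step 1 - find target date: add 108 days
  2025-08-10 + 108 days = 2025-11-26
Step 2 - day of week:
  108 mod 7 = 3
  Sunday + 3 days -> Wednesday
Result: Wednesday (2025-11-26)

Wednesday


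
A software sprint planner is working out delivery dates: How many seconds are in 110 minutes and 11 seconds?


Minutes: 110
Extra seconds: 11
Seconds per minute: 60
Minutes to seconds: 110 x 60 = 6600
Total: 6600 + 11 = 6611

6611


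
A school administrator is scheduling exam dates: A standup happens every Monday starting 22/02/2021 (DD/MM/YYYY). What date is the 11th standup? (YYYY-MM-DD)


First occurrence: 2021-02-22 (occurrence 1)
Each occurrence is 7 days after the previous.
Occurrence 11 is 10 weeks after the first.
10 weeks = 70 days
2021-02-22 + 70 days = 2021-05-03

2021-05-03


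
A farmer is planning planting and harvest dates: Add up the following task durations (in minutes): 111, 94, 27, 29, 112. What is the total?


Durations: 111, 94, 27, 29, 112
Running sum: 111
+ 94 = 205
+ 27 = 232
+ 29 = 261
+ 112 = 373
Total duration: 373 minutes
That is 6 hours and 13 minutes

373


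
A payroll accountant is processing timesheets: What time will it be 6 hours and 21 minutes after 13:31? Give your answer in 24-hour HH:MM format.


Start time: 13:31
Adding: 6 hours 21 minutes
Minutes: 31 + 21 = 52
Hours: 13 + 6 + 0 = 19
Result: 19:52

19:52


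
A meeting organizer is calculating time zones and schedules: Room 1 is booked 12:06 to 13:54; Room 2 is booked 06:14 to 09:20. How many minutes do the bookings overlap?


Interval A: [726, 834] minutes from midnight
Interval B: [374, 560] minutes from midnight
Overlap start = max(726, 374) = 726
Overlap end = min(834, 560) = 560
End <= start, so the intervals do not overlap: 0 minutes

0


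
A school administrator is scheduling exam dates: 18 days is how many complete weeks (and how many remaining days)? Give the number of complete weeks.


Total days: 18
Days per week: 7
Division: 18 / 7 = 2 remainder 4
Complete weeks: 2
Remaining days: 4

2


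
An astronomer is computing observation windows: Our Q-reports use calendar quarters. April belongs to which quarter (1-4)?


Month: April (month 4)
Q1: January-March (months 1-3)
Q2: April-June (months 4-6)
Q3: July-September (months 7-9)
Q4: October-December (months 10-12)
Month 4 falls in Q2

2


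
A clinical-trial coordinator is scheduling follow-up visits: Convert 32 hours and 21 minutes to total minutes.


Hours: 32
Minutes: 21
Convert hours to minutes: 32 x 60 = 1920
Add remaining minutes: 1920 + 21 = 1941

1941


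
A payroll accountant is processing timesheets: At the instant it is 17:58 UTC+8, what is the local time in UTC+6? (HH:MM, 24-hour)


Local time: 17:58 at UTC+8 (offset 8h)
Target zone: UTC+6 (offset 6h)
Difference: 6 - (8) = -2 hours
Calculation: 17 + (-2) = 15
Result: 15:58

15:58


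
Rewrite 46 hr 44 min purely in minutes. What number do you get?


Hours: 46
Extra minutes: 44
Minutes per hour: 60
Hours to minutes: 46 x 60 = 2760
Total: 2760 + 44 = 2804

2804


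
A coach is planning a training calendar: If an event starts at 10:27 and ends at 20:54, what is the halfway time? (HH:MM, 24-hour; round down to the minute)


Start time: 10:27 = 627 minutes from midnight
End time: 20:54 = 1254 minutes from midnight
Sum: 627 + 1254 = 1881
Midpoint: 1881 / 2 = 940 minutes
Convert: 940 / 60 = 15 hours, 40 minutes
Result: 15:40

15:40


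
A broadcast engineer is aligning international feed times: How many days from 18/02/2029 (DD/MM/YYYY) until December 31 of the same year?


Start: February 18, 2029
End: December 31, 2029
Days left in February: 10
March: 31
April: 30
May: 31
June: 30
... plus remaining months
Sum of remaining months: 306
Total: 10 + 306 = 316

316


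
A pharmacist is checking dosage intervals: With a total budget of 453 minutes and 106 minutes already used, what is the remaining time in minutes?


Total budget: 453 minutes
Time used: 106 minutes
Remaining: 453 - 106 = 347 minutes
Percent used: 23.4%
Percent remaining: 76.6%

347


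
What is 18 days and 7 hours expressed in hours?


Days: 18
Extra hours: 7
Hours per day: 24
Days to hours: 18 x 24 = 432
Total: 432 + 7 = 439

439


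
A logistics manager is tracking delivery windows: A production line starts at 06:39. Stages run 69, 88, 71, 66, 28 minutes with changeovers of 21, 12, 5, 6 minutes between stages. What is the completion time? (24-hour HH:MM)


Start: 06:39 = 399 min from midnight
  after task 1 (69 min): 07:48
  after break (21 min): 08:09
  after task 2 (88 min): 09:37
  after break (12 min): 09:49
  after task 3 (71 min): 11:00
  after break (5 min): 11:05
  after task 4 (66 min): 12:11
  after break (6 min): 12:17
  after task 5 (28 min): 12:45
Total elapsed: 366 minutes
End time: 12:45

12:45


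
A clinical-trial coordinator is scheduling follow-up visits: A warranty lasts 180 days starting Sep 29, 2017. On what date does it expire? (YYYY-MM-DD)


Start: 2017-09-29
Adding 180 days
Days remaining in September: 1
After September: 179 days still to add
October 2017: 31 days, 148 remaining
November 2017: 30 days, 118 remaining
December 2017: 31 days, 87 remaining
January 2018: 31 days, 56 remaining
Result: 2018-03-28

2018-03-28


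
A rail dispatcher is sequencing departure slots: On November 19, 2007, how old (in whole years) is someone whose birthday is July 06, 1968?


Birth: 1968-07-06
Reference: 2007-11-19
Year difference: 2007 - 1968 = 39
Has birthday (07-06) occurred by 11-19? Yes
Age in full years: 39

39


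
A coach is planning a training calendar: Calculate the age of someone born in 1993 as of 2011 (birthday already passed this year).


Birth year: 1993
Current year: 2011
Age = current year - birth year
Age = 2011 - 1993 = 18

18


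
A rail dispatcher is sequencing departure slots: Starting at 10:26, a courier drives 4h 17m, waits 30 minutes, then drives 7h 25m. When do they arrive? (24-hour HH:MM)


Depart: 10:26
Leg 1: +257 min -> 14:43
Layover: +30 min -> 15:13
Leg 2: +445 min -> 22:38
Total travel: 732 minutes = 12h 12m
Arrival: 22:38

22:38


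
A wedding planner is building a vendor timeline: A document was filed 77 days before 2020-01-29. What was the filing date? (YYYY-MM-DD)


Start: 2020-01-29
Subtracting 77 days
Days already passed in January: 29
After going back through January: 48 more days to subtract
December 2019: 31 days, 17 remaining
November 2019 has 30 days, need 17
Result: 2019-11-13

2019-11-13


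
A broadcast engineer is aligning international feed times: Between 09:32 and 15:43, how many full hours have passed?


Start: 09:32
End: 15:43
Hour difference: 15 - 9 = 6 hours
Minute difference: 43 - 32 = 11 minutes
Total minutes: 371
Complete hours: 371 / 60 = 6 (remainder 11)

6


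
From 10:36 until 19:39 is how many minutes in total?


Start time: 10:36 = 636 minutes from midnight
End time: 19:39 = 1179 minutes from midnight
Difference: 1179 - 636 = 543 minutes
That is 9 hours and 3 minutes

543


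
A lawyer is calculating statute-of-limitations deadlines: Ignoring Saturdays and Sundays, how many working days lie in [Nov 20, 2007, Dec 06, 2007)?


Start: 2007-11-20 (Tuesday)
End (exclusive): 2007-12-06 (Thursday)
Total calendar days: 16
Full weeks: 16 // 7 = 2 -> 10 weekdays
Remaining 2 days starting on Tuesday:
  Tue(w), Wed(w) -> 2 weekdays
Total business days: 10 + 2 = 12

12


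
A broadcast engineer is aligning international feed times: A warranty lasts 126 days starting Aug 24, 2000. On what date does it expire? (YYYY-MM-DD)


Start: 2000-08-24
Adding 126 days
Days remaining in August: 7
After August: 119 days still to add
September 2000: 30 days, 89 remaining
October 2000: 31 days, 58 remaining
November 2000: 30 days, 28 remaining
December 2000 has 31 days, need 28
Result: 2000-12-28

2000-12-28


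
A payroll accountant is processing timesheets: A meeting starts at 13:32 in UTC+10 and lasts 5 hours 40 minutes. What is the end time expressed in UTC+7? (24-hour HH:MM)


Start: 13:32 in UTC+10
Step 1 - add duration:
  minutes: 32 + 40 = 72 (carry 1h)
  hours: 13 + 5 + 1 = 19
  end in UTC+10: 19:12
Step 2 - convert UTC+10 -> UTC+7:
  offset difference: 7 - (10) = -3 hours
  19 + (-3) = 16 -> mod 24 = 16
Result: 16:12 in UTC+7

16:12


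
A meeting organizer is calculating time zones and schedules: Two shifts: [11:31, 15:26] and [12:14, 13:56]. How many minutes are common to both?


Interval A: [691, 926] minutes from midnight
Interval B: [734, 836] minutes from midnight
Overlap start = max(691, 734) = 734
Overlap end = min(926, 836) = 836
Overlap = 836 - 734 = 102 minutes

102


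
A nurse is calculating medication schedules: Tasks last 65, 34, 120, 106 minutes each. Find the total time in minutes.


Durations: 65, 34, 120, 106
Running sum: 65
+ 34 = 99
+ 120 = 219
+ 106 = 325
Total duration: 325 minutes
That is 5 hours and 25 minutes

325


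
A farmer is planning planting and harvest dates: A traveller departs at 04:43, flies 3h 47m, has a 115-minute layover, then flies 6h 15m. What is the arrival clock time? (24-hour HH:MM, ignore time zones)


Depart: 04:43
Leg 1: +227 min -> 08:30
Layover: +115 min -> 10:25
Leg 2: +375 min -> 16:40
Total travel: 717 minutes = 11h 57m
Arrival: 16:40

16:40


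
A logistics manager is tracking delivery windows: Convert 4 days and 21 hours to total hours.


Days: 4
Extra hours: 21
Hours per day: 24
Days to hours: 4 x 24 = 96
Total: 96 + 21 = 117

117


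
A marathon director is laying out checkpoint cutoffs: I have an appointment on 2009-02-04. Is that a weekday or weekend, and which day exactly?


Date: 2009-02-04
January 1, 2009 is a Thursday
Day of year: 35
Offset from Jan 1: 34 days
34 mod 7 = 6
Result: Wednesday

Wednesday


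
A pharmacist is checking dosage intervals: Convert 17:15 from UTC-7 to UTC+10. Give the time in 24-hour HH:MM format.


Local time: 17:15 at UTC-7 (offset -7h)
Target zone: UTC+10 (offset 10h)
Difference: 10 - (-7) = 17 hours
Calculation: 17 + (17) = 34
Wraparound: (34) mod 24 = 10
Result: 10:15

10:15


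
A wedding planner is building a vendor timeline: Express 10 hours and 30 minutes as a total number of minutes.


Hours: 10
Extra minutes: 30
Minutes per hour: 60
Hours to minutes: 10 x 60 = 600
Total: 600 + 30 = 630

630


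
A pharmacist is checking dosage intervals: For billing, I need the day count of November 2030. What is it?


Month: November
Year: 2030
November is a 30-day month
Total: 30 days

30


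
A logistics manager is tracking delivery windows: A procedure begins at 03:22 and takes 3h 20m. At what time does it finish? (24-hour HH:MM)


Start time: 03:22
Adding: 3 hours 20 minutes
Minutes: 22 + 20 = 42
Hours: 3 + 3 + 0 = 6
Result: 06:42

06:42


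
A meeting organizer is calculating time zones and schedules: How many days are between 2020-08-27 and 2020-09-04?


Start date: 2020-08-27
End date: 2020-09-04
Aug 2020: +5 days
Sep 2020: +3 days
Total: 8 days

8


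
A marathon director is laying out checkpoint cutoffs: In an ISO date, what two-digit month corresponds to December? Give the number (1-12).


Calendar month order:
11. November
12. December <--
December is month number 12

12


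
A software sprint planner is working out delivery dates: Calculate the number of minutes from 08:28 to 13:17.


Start time: 08:28 = 508 minutes from midnight
End time: 13:17 = 797 minutes from midnight
Difference: 797 - 508 = 289 minutes
That is 4 hours and 49 minutes

289


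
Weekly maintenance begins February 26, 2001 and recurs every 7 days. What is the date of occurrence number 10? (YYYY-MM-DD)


First occurrence: 2001-02-26 (occurrence 1)
Each occurrence is 7 days after the previous.
Occurrence 10 is 9 weeks after the first.
9 weeks = 63 days
2001-02-26 + 63 days = 2001-04-30

2001-04-30


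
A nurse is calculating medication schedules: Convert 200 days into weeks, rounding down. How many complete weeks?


Total days: 200
Days per week: 7
Division: 200 / 7 = 28 remainder 4
Complete weeks: 28
Remaining days: 4

28


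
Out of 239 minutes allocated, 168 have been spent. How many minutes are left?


Total budget: 239 minutes
Time used: 168 minutes
Remaining: 239 - 168 = 71 minutes
Percent used: 70.3%
Percent remaining: 29.7%

71


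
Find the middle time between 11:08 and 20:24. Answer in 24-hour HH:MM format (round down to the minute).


Start time: 11:08 = 668 minutes from midnight
End time: 20:24 = 1224 minutes from midnight
Sum: 668 + 1224 = 1892
Midpoint: 1892 / 2 = 946 minutes
Convert: 946 / 60 = 15 hours, 46 minutes
Result: 15:46

15:46


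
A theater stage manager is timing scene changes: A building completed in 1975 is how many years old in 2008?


Birth year: 1975
Current year: 2008
Age = current year - birth year
Age = 2008 - 1975 = 33

33


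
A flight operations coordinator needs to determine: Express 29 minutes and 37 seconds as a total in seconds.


Minutes: 29
Seconds: 37
Convert minutes to seconds: 29 x 60 = 1740
Add remaining seconds: 1740 + 37 = 1777

1777


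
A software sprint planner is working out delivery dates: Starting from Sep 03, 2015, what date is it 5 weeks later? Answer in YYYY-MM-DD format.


Start: 2015-09-03
Weeks to add: 5
Convert to days: 5 x 7 = 35 days
Add 35 days to 2015-09-03
Result: 2015-10-08

2015-10-08


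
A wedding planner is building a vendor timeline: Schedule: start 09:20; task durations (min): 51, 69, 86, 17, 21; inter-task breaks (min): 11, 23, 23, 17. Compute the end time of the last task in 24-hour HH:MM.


Start: 09:20 = 560 min from midnight
  after task 1 (51 min): 10:11
  after break (11 min): 10:22
  after task 2 (69 min): 11:31
  after break (23 min): 11:54
  after task 3 (86 min): 13:20
  after break (23 min): 13:43
  after task 4 (17 min): 14:00
  after break (17 min): 14:17
  after task 5 (21 min): 14:38
Total elapsed: 318 minutes
End time: 14:38

14:38


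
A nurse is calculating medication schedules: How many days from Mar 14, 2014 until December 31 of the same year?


Start: March 14, 2014
End: December 31, 2014
Days left in March: 17
April: 30
May: 31
June: 30
July: 31
... plus remaining months
Sum of remaining months: 275
Total: 17 + 275 = 292

292


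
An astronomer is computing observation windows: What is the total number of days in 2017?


Year: 2017
Check leap year rules:
Divisible by 4? No
2017 is not a leap year
Days: 365

365


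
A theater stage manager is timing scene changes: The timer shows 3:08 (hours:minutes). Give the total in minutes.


Hours: 3
Minutes: 8
Convert hours to minutes: 3 x 60 = 180
Add remaining minutes: 180 + 8 = 188

188


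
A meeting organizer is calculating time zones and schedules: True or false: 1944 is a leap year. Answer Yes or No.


Year: 1944
Divisible by 4? 1944 / 4 = 486.0 -> Yes
Divisible by 100? 1944 / 100 = 19.44 -> No
Divisible by 4 but not 100, so it IS a leap year

Yes


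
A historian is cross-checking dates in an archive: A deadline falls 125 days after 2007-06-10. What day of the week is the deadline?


Start: 2007-06-10 (Sunday)
Step 1 - find target date: add 125 days
  2007-06-10 + 125 days = 2007-10-13
Step 2 - day of week:
  125 mod 7 = 6
  Sunday + 6 days -> Saturday
Result: Saturday (2007-10-13)

Saturday


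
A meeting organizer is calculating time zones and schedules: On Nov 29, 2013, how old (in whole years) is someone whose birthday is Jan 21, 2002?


Birth: 2002-01-21
Reference: 2013-11-29
Year difference: 2013 - 2002 = 11
Has birthday (01-21) occurred by 11-29? Yes
Age in full years: 11

11


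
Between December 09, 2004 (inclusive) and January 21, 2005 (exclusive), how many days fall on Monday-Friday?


Start: 2004-12-09 (Thursday)
End (exclusive): 2005-01-21 (Friday)
Total calendar days: 43
Full weeks: 43 // 7 = 6 -> 30 weekdays
Remaining 1 days starting on Thursday:
  Thu(w) -> 1 weekdays
Total business days: 30 + 1 = 31

31


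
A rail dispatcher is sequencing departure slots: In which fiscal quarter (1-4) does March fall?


Month: March (month 3)
Q1: January-March (months 1-3)
Q2: April-June (months 4-6)
Q3: July-September (months 7-9)
Q4: October-December (months 10-12)
Month 3 falls in Q1

1


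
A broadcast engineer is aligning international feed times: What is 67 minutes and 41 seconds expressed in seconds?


Minutes: 67
Extra seconds: 41
Seconds per minute: 60
Minutes to seconds: 67 x 60 = 4020
Total: 4020 + 41 = 4061

4061


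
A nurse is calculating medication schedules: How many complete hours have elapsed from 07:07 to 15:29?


Start: 07:07
End: 15:29
Hour difference: 15 - 7 = 8 hours
Minute difference: 29 - 7 = 22 minutes
Total minutes: 502
Complete hours: 502 / 60 = 8 (remainder 22)

8


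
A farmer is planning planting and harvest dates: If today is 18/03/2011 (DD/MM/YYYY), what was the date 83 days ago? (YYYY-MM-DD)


Start: 2011-03-18
Subtracting 83 days
Days already passed in March: 18
After going back through March: 65 more days to subtract
February 2011: 28 days, 37 remaining
January 2011: 31 days, 6 remaining
December 2010 has 31 days, need 6
Result: 2010-12-25

2010-12-25


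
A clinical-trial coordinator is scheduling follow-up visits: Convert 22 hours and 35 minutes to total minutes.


Hours: 22
Minutes: 35
Convert hours to minutes: 22 x 60 = 1320
Add remaining minutes: 1320 + 35 = 1355

1355


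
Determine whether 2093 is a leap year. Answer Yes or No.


Year: 2093
Divisible by 4? 2093 / 4 = 523.25 -> No
Not divisible by 4, so NOT a leap year

No


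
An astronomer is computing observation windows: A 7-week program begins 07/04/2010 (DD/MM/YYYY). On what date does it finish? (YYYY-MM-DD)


Start: 2010-04-07
Weeks to add: 7
Convert to days: 7 x 7 = 49 days
Add 49 days to 2010-04-07
Result: 2010-05-26

2010-05-26


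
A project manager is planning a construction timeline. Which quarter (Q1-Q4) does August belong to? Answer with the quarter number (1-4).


Month: August (month 8)
Q1: January-March (months 1-3)
Q2: April-June (months 4-6)
Q3: July-September (months 7-9)
Q4: October-December (months 10-12)
Month 8 falls in Q3

3


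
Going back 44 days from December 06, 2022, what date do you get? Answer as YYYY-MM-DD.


Start: 2022-12-06
Subtracting 44 days
Days already passed in December: 6
After going back through December: 38 more days to subtract
November 2022: 30 days, 8 remaining
October 2022 has 31 days, need 8
Result: 2022-10-23

2022-10-23


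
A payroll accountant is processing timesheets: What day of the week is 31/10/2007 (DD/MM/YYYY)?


Date: 2007-10-31
January 1, 2007 is a Monday
Day of year: 304
Offset from Jan 1: 303 days
303 mod 7 = 2
Result: Wednesday

Wednesday


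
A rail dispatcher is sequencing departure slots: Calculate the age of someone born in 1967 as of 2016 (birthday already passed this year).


Birth year: 1967
Current year: 2016
Age = current year - birth year
Age = 2016 - 1967 = 49

49


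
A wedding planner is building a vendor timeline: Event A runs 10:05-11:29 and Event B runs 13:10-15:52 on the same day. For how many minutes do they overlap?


Interval A: [605, 689] minutes from midnight
Interval B: [790, 952] minutes from midnight
Overlap start = max(605, 790) = 790
Overlap end = min(689, 952) = 689
End <= start, so the intervals do not overlap: 0 minutes

0


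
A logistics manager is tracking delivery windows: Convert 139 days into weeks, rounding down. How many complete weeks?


Total days: 139
Days per week: 7
Division: 139 / 7 = 19 remainder 6
Complete weeks: 19
Remaining days: 6

19


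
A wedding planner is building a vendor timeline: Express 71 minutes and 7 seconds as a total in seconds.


Minutes: 71
Seconds: 7
Convert minutes to seconds: 71 x 60 = 4260
Add remaining seconds: 4260 + 7 = 4267

4267


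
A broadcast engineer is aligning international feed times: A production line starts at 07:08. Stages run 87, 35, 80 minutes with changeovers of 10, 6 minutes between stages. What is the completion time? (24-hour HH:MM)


Start: 07:08 = 428 min from midnight
  after task 1 (87 min): 08:35
  after break (10 min): 08:45
  after task 2 (35 min): 09:20
  after break (6 min): 09:26
  after task 3 (80 min): 10:46
Total elapsed: 218 minutes
End time: 10:46

10:46


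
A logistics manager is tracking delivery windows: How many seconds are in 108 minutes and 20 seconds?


Minutes: 108
Extra seconds: 20
Seconds per minute: 60
Minutes to seconds: 108 x 60 = 6480
Total: 6480 + 20 = 6500

6500


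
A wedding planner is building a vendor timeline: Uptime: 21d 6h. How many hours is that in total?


Days: 21
Extra hours: 6
Hours per day: 24
Days to hours: 21 x 24 = 504
Total: 504 + 6 = 510

510


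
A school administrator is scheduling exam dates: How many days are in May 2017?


Month: May
Year: 2017
May is a 31-day month
Total: 31 days

31


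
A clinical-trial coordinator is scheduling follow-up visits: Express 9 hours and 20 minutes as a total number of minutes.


Hours: 9
Extra minutes: 20
Minutes per hour: 60
Hours to minutes: 9 x 60 = 540
Total: 540 + 20 = 560

560


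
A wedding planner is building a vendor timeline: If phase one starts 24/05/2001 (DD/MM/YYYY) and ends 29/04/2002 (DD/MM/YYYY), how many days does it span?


Start date: 2001-05-24
End date: 2002-04-29
May 2001: +8 days
Jun 2001: +30 days
Jul 2001: +31 days
... (9 more months)
Total: 340 days

340


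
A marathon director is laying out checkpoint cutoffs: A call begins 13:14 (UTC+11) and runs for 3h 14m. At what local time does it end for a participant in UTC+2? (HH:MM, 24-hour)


Start: 13:14 in UTC+11
Step 1 - add duration:
  minutes: 14 + 14 = 28
  hours: 13 + 3 + 0 = 16
  end in UTC+11: 16:28
Step 2 - convert UTC+11 -> UTC+2:
  offset difference: 2 - (11) = -9 hours
  16 + (-9) = 7 -> mod 24 = 7
Result: 07:28 in UTC+2

07:28


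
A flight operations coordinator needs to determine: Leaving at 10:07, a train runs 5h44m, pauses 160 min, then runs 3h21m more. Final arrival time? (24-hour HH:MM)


Depart: 10:07
Leg 1: +344 min -> 15:51
Layover: +160 min -> 18:31
Leg 2: +201 min -> 21:52
Total travel: 705 minutes = 11h 45m
Arrival: 21:52

21:52


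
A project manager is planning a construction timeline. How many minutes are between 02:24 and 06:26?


Start time: 02:24 = 144 minutes from midnight
End time: 06:26 = 386 minutes from midnight
Difference: 386 - 144 = 242 minutes
That is 4 hours and 2 minutes

242


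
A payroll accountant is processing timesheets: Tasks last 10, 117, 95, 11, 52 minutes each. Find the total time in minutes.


Durations: 10, 117, 95, 11, 52
Running sum: 10
+ 117 = 127
+ 95 = 222
+ 11 = 233
+ 52 = 285
Total duration: 285 minutes
That is 4 hours and 45 minutes

285


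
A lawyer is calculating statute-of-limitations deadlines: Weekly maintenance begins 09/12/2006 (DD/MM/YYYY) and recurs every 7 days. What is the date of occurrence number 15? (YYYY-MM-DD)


First occurrence: 2006-12-09 (occurrence 1)
Each occurrence is 7 days after the previous.
Occurrence 15 is 14 weeks after the first.
14 weeks = 98 days
2006-12-09 + 98 days = 2007-03-17

2007-03-17


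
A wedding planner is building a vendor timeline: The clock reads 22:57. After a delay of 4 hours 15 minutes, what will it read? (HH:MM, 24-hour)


Start time: 22:57
Adding: 4 hours 15 minutes
Minutes: 57 + 15 = 72
Minute overflow: 72 >= 60, so carry 1 hour, minutes = 12
Hours: 22 + 4 + 1 = 27
Hour wraparound: 27 mod 24 = 3
Result: 03:12

03:12


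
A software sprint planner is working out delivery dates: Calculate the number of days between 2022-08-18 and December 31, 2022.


Start: August 18, 2022
End: December 31, 2022
Days left in August: 13
September: 30
October: 31
November: 30
December: 31
Sum of remaining months: 122
Total: 13 + 122 = 135

135


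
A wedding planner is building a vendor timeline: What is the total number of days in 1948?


Year: 1948
Check leap year rules:
Divisible by 4? Yes
Divisible by 100? No
1948 is a leap year
Days: 366

366


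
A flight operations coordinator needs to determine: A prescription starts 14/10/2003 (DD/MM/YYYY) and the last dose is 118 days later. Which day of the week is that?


Start: 2003-10-14 (Tuesday)
Step 1 - find target date: add 118 days
  2003-10-14 + 118 days = 2004-02-09
Step 2 - day of week:
  118 mod 7 = 6
  Tuesday + 6 days -> Monday
Result: Monday (2004-02-09)

Monday


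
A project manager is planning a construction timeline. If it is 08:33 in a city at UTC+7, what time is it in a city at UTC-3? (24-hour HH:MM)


Local time: 08:33 at UTC+7 (offset 7h)
Target zone: UTC-3 (offset -3h)
Difference: -3 - (7) = -10 hours
Calculation: 8 + (-10) = -2
Wraparound: (-2) mod 24 = 22
Result: 22:33

22:33


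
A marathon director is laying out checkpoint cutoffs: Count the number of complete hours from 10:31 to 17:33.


Start: 10:31
End: 17:33
Hour difference: 17 - 10 = 7 hours
Minute difference: 33 - 31 = 2 minutes
Total minutes: 422
Complete hours: 422 / 60 = 7 (remainder 2)

7


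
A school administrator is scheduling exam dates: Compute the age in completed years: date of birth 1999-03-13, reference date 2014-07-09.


Birth: 1999-03-13
Reference: 2014-07-09
Year difference: 2014 - 1999 = 15
Has birthday (03-13) occurred by 07-09? Yes
Age in full years: 15

15


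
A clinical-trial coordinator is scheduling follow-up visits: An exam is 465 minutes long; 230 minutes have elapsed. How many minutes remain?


Total budget: 465 minutes
Time used: 230 minutes
Remaining: 465 - 230 = 235 minutes
Percent used: 49.5%
Percent remaining: 50.5%

235


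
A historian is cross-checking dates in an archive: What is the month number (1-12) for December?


Calendar month order:
11. November
12. December <--
December is month number 12

12


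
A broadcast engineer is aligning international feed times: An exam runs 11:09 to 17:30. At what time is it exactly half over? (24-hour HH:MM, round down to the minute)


Start time: 11:09 = 669 minutes from midnight
End time: 17:30 = 1050 minutes from midnight
Sum: 669 + 1050 = 1719
Midpoint: 1719 / 2 = 859 minutes
Convert: 859 / 60 = 14 hours, 19 minutes
Result: 14:19

14:19


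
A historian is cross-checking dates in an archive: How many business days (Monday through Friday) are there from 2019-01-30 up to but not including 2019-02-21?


Start: 2019-01-30 (Wednesday)
End (exclusive): 2019-02-21 (Thursday)
Total calendar days: 22
Full weeks: 22 // 7 = 3 -> 15 weekdays
Remaining 1 days starting on Wednesday:
  Wed(w) -> 1 weekdays
Total business days: 15 + 1 = 16

16


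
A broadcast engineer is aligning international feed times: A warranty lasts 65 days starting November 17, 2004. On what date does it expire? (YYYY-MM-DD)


Start: 2004-11-17
Adding 65 days
Days remaining in November: 13
After November: 52 days still to add
December 2004: 31 days, 21 remaining
January 2005 has 31 days, need 21
Result: 2005-01-21

2005-01-21


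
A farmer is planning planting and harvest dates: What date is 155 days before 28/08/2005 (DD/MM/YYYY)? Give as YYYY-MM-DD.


Start: 2005-08-28
Subtracting 155 days
Days already passed in August: 28
After going back through August: 127 more days to subtract
July 2005: 31 days, 96 remaining
June 2005: 30 days, 66 remaining
May 2005: 31 days, 35 remaining
April 2005: 30 days, 5 remaining
Result: 2005-03-26

2005-03-26


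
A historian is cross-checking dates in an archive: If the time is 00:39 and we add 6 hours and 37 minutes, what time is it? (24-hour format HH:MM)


Start time: 00:39
Adding: 6 hours 37 minutes
Minutes: 39 + 37 = 76
Minute overflow: 76 >= 60, so carry 1 hour, minutes = 16
Hours: 0 + 6 + 1 = 7
Result: 07:16

07:16


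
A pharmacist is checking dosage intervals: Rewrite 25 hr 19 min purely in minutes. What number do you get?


Hours: 25
Extra minutes: 19
Minutes per hour: 60
Hours to minutes: 25 x 60 = 1500
Total: 1500 + 19 = 1519

1519


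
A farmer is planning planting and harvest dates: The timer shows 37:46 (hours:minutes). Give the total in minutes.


Hours: 37
Minutes: 46
Convert hours to minutes: 37 x 60 = 2220
Add remaining minutes: 2220 + 46 = 2266

2266


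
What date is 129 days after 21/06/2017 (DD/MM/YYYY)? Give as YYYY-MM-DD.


Start: 2017-06-21
Adding 129 days
Days remaining in June: 9
After June: 120 days still to add
July 2017: 31 days, 89 remaining
August 2017: 31 days, 58 remaining
September 2017: 30 days, 28 remaining
October 2017 has 31 days, need 28
Result: 2017-10-28

2017-10-28


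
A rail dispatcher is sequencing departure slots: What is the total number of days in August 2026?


Month: August
Year: 2026
August is a 31-day month
Total: 31 days

31


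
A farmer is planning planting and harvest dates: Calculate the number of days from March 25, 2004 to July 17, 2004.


Start date: 2004-03-25
End date: 2004-07-17
Mar 2004: +7 days
Apr 2004: +30 days
May 2004: +31 days
Jun 2004: +30 days
Jul 2004: +16 days
Total: 114 days

114


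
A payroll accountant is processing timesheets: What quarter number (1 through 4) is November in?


Month: November (month 11)
Q1: January-March (months 1-3)
Q2: April-June (months 4-6)
Q3: July-September (months 7-9)
Q4: October-December (months 10-12)
Month 11 falls in Q4

4


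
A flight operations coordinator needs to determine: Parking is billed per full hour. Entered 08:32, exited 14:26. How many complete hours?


Start: 08:32
End: 14:26
Hour difference: 14 - 8 = 6 hours
Minute difference: 26 - 32 = -6 minutes
Total minutes: 354
Complete hours: 354 / 60 = 5 (remainder 54)

5


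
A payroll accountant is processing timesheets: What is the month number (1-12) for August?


Calendar month order:
7. July
8. August <--
9. September
August is month number 8

8


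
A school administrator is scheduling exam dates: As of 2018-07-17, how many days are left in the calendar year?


Start: July 17, 2018
End: December 31, 2018
Days left in July: 14
August: 31
September: 30
October: 31
November: 30
... plus remaining months
Sum of remaining months: 153
Total: 14 + 153 = 167

167


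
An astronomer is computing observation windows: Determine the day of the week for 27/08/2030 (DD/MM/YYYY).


Date: 2030-08-27
January 1, 2030 is a Tuesday
Day of year: 239
Offset from Jan 1: 238 days
238 mod 7 = 0
Result: Tuesday

Tuesday


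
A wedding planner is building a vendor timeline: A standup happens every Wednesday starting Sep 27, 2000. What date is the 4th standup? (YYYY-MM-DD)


First occurrence: 2000-09-27 (occurrence 1)
Each occurrence is 7 days after the previous.
Occurrence 4 is 3 weeks after the first.
3 weeks = 21 days
2000-09-27 + 21 days = 2000-10-18

2000-10-18
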